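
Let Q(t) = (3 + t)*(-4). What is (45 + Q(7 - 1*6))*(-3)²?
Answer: 261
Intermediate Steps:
Q(t) = -12 - 4*t
(45 + Q(7 - 1*6))*(-3)² = (45 + (-12 - 4*(7 - 1*6)))*(-3)² = (45 + (-12 - 4*(7 - 6)))*9 = (45 + (-12 - 4*1))*9 = (45 + (-12 - 4))*9 = (45 - 16)*9 = 29*9 = 261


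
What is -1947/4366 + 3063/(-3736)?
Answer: -174975/138232 ≈ -1.2658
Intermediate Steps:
-1947/4366 + 3063/(-3736) = -1947*1/4366 + 3063*(-1/3736) = -33/74 - 3063/3736 = -174975/138232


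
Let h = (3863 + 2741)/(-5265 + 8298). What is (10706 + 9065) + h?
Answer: 59972047/3033 ≈ 19773.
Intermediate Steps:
h = 6604/3033 ≈ 2.1774
(10706 + 9065) + h = (10706 + 9065) + 6604/3033 = 19771 + 6604/3033 = 59972047/3033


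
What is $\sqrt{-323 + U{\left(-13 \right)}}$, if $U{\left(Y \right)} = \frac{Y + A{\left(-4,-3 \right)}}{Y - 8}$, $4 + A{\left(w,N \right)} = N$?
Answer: $\frac{i \sqrt{142023}}{21} \approx 17.946 i$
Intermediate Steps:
$A{\left(w,N \right)} = -4 + N$
$U{\left(Y \right)} = \frac{-7 + Y}{-8 + Y}$ ($U{\left(Y \right)} = \frac{Y - 7}{Y - 8} = \frac{Y - 7}{-8 + Y} = \frac{-7 + Y}{-8 + Y}$)
$\sqrt{-323 + U{\left(-13 \right)}} = \sqrt{-323 + \frac{-7 - 13}{-8 - 13}} = \sqrt{-323 + \frac{1}{-21} \left(-20\right)} = \sqrt{-323 - - \frac{20}{21}} = \sqrt{-323 + \frac{20}{21}} = \sqrt{- \frac{6763}{21}} = \frac{i \sqrt{142023}}{21}$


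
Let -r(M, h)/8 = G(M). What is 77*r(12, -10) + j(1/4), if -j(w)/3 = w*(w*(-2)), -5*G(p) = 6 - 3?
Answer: 14799/40 ≈ 369.98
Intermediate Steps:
G(p) = -3/5 (G(p) = -(6 - 3)/5 = -1/5*3 = -3/5)
j(w) = 6*w**2 (j(w) = -3*w*w*(-2) = -3*w*(-2*w) = -(-6)*w**2 = 6*w**2)
r(M, h) = 24/5 (r(M, h) = -8*(-3/5) = 24/5)
77*r(12, -10) + j(1/4) = 77*(24/5) + 6*(1/4)**2 = 1848/5 + 6*(1/4)**2 = 1848/5 + 6*(1/16) = 1848/5 + 3/8 = 14799/40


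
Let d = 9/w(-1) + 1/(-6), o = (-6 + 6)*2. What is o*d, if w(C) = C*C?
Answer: 0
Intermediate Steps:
w(C) = C**2
o = 0 (o = 0*2 = 0)
d = 53/6 (d = 9/((-1)**2) + 1/(-6) = 9/1 + 1*(-1/6) = 9*1 - 1/6 = 9 - 1/6 = 53/6 ≈ 8.8333)
o*d = 0*(53/6) = 0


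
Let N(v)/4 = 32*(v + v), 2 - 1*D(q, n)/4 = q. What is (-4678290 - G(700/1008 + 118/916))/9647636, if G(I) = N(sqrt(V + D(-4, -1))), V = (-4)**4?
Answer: -2339145/4823818 - 128*sqrt(70)/2411909 ≈ -0.48536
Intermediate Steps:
D(q, n) = 8 - 4*q
V = 256
N(v) = 256*v (N(v) = 4*(32*(v + v)) = 4*(32*(2*v)) = 4*(64*v) = 256*v)
G(I) = 512*sqrt(70) (G(I) = 256*sqrt(256 + (8 - 4*(-4))) = 256*sqrt(256 + (8 + 16)) = 256*sqrt(256 + 24) = 256*sqrt(280) = 256*(2*sqrt(70)) = 512*sqrt(70))
(-4678290 - G(700/1008 + 118/916))/9647636 = (-4678290 - 512*sqrt(70))/9647636 = (-4678290 - 512*sqrt(70))*(1/9647636) = -2339145/4823818 - 128*sqrt(70)/2411909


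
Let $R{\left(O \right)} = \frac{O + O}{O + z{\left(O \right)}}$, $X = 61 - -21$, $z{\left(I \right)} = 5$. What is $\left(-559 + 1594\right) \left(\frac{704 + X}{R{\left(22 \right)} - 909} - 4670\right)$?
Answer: $- \frac{118436656320}{24499} \approx -4.8343 \cdot 10^{6}$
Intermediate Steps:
$X = 82$ ($X = 61 + 21 = 82$)
$R{\left(O \right)} = \frac{2 O}{5 + O}$ ($R{\left(O \right)} = \frac{O + O}{O + 5} = \frac{2 O}{5 + O}$)
$\left(-559 + 1594\right) \left(\frac{704 + X}{R{\left(22 \right)} - 909} - 4670\right) = \left(-559 + 1594\right) \left(\frac{704 + 82}{2 \cdot 22 \frac{1}{5 + 22} - 909} - 4670\right) = 1035 \left(\frac{786}{2 \cdot 22 \cdot \frac{1}{27} - 909} - 4670\right) = 1035 \left(\frac{786}{\frac{44}{27} - 909} - 4670\right) = 1035 \left(\frac{786}{- \frac{24499}{27}} - 4670\right) = 1035 \left(786 \left(- \frac{27}{24499}\right) - 4670\right) = 1035 \left(- \frac{21222}{24499} - 4670\right) = 1035 \left(- \frac{114431552}{24499}\right) = - \frac{118436656320}{24499}$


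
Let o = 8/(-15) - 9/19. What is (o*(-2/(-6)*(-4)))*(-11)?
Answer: -12628/855 ≈ -14.770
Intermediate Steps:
o = -287/285 (o = 8*(-1/15) - 9*1/19 = -8/15 - 9/19 = -287/285 ≈ -1.0070)
(o*(-2/(-6)*(-4)))*(-11) = -287*(-2/(-6))*(-4)/285*(-11) = -287*(-2*(-⅙))*(-4)/285*(-11) = -287*(-4)/855*(-11) = -287/285*(-4/3)*(-11) = (1148/855)*(-11) = -12628/855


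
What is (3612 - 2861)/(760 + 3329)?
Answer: 751/4089 ≈ 0.18366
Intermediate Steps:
(3612 - 2861)/(760 + 3329) = 751/4089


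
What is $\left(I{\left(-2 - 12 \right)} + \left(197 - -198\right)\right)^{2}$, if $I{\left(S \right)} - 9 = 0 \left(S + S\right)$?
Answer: $163216$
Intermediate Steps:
$I{\left(S \right)} = 9$ ($I{\left(S \right)} = 9 + 0 \left(S + S\right) = 9 + 0 \cdot 2 S = 9 + 0 = 9$)
$\left(I{\left(-2 - 12 \right)} + \left(197 - -198\right)\right)^{2} = \left(9 + \left(197 - -198\right)\right)^{2} = \left(9 + \left(197 + 198\right)\right)^{2} = \left(9 + 395\right)^{2} = 404^{2} = 163216$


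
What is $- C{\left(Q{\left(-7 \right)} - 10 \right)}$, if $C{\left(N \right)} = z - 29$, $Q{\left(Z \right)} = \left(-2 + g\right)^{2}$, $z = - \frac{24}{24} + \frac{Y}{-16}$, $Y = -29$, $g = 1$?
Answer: $\frac{451}{16} \approx 28.188$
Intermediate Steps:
$z = \frac{13}{16}$ ($z = - \frac{24}{24} - \frac{29}{-16} = \left(-24\right) \frac{1}{24} - - \frac{29}{16} = -1 + \frac{29}{16} = \frac{13}{16} \approx 0.8125$)
$Q{\left(Z \right)} = 1$ ($Q{\left(Z \right)} = \left(-2 + 1\right)^{2} = \left(-1\right)^{2} = 1$)
$C{\left(N \right)} = - \frac{451}{16}$ ($C{\left(N \right)} = \frac{13}{16} - 29 = - \frac{451}{16}$)
$- C{\left(Q{\left(-7 \right)} - 10 \right)} = \left(-1\right) \left(- \frac{451}{16}\right) = \frac{451}{16}$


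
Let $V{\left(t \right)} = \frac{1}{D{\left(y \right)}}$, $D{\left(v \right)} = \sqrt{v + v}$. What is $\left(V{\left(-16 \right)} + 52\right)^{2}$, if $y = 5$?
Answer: $\frac{\left(520 + \sqrt{10}\right)^{2}}{100} \approx 2737.0$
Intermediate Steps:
$D{\left(v \right)} = \sqrt{2} \sqrt{v}$ ($D{\left(v \right)} = \sqrt{2 v} = \sqrt{2} \sqrt{v}$)
$V{\left(t \right)} = \frac{\sqrt{10}}{10}$ ($V{\left(t \right)} = \frac{1}{\sqrt{2} \sqrt{5}} = \frac{1}{\sqrt{10}} = \frac{\sqrt{10}}{10}$)
$\left(V{\left(-16 \right)} + 52\right)^{2} = \left(\frac{\sqrt{10}}{10} + 52\right)^{2} = \left(52 + \frac{\sqrt{10}}{10}\right)^{2}$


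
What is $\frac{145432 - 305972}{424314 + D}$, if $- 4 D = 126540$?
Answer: $- \frac{6980}{17073} \approx -0.40883$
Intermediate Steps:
$D = -31635$ ($D = \left(- \frac{1}{4}\right) 126540 = -31635$)
$\frac{145432 - 305972}{424314 + D} = \frac{145432 - 305972}{424314 - 31635} = - \frac{160540}{392679} = \left(-160540\right) \frac{1}{392679} = - \frac{6980}{17073}$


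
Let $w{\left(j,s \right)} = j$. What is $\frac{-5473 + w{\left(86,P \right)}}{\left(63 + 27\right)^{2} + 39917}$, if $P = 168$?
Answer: $- \frac{5387}{48017} \approx -0.11219$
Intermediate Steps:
$\frac{-5473 + w{\left(86,P \right)}}{\left(63 + 27\right)^{2} + 39917} = \frac{-5473 + 86}{\left(63 + 27\right)^{2} + 39917} = - \frac{5387}{90^{2} + 39917} = - \frac{5387}{8100 + 39917} = - \frac{5387}{48017}$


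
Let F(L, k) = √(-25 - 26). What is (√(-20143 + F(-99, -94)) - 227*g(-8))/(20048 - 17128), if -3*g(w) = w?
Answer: -227/1095 + √(-20143 + I*√51)/2920 ≈ -0.2073 + 0.048605*I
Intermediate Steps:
F(L, k) = I*√51 (F(L, k) = √(-51) = I*√51)
g(w) = -w/3
(√(-20143 + F(-99, -94)) - 227*g(-8))/(20048 - 17128) = (√(-20143 + I*√51) - (-227)*(-8)/3)/(20048 - 17128) = (√(-20143 + I*√51) - 227*8/3)/2920 = (√(-20143 + I*√51) - 1816/3)*(1/2920) = (-1816/3 + √(-20143 + I*√51))*(1/2920) = -227/1095 + √(-20143 + I*√51)/2920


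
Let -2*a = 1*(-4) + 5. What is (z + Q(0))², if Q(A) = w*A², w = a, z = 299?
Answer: 89401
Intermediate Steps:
a = -½ (a = -(1*(-4) + 5)/2 = -(-4 + 5)/2 = -½*1 = -½ ≈ -0.50000)
w = -½ ≈ -0.50000
Q(A) = -A²/2
(z + Q(0))² = (299 - ½*0²)² = (299 - ½*0)² = (299 + 0)² = 299² = 89401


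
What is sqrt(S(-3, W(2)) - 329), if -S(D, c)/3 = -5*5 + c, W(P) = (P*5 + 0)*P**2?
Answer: I*sqrt(374) ≈ 19.339*I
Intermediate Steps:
W(P) = 5*P**3 (W(P) = (5*P + 0)*P**2 = (5*P)*P**2 = 5*P**3)
S(D, c) = 75 - 3*c (S(D, c) = -3*(-5*5 + c) = -3*(-25 + c) = 75 - 3*c)
sqrt(S(-3, W(2)) - 329) = sqrt((75 - 15*2**3) - 329) = sqrt((75 - 15*8) - 329) = sqrt((75 - 3*40) - 329) = sqrt((75 - 120) - 329) = sqrt(-45 - 329) = sqrt(-374) = I*sqrt(374)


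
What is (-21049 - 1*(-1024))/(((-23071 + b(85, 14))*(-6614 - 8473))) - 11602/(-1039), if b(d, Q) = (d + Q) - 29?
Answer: 447339981711/40061079377 ≈ 11.166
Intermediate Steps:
b(d, Q) = -29 + Q + d (b(d, Q) = (Q + d) - 29 = -29 + Q + d)
(-21049 - 1*(-1024))/(((-23071 + b(85, 14))*(-6614 - 8473))) - 11602/(-1039) = (-21049 - 1*(-1024))/(((-23071 + (-29 + 14 + 85))*(-6614 - 8473))) - 11602/(-1039) = (-21049 + 1024)/(((-23071 + 70)*(-15087))) - 11602*(-1/1039) = -20025/((-23001*(-15087))) + 11602/1039 = -20025/347016087 + 11602/1039 = -20025*1/347016087 + 11602/1039 = -2225/38557343 + 11602/1039 = 447339981711/40061079377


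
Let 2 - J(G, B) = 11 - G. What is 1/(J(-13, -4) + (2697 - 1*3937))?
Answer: -1/1262 ≈ -0.00079239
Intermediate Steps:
J(G, B) = -9 + G (J(G, B) = 2 - (11 - G) = 2 + (-11 + G) = -9 + G)
1/(J(-13, -4) + (2697 - 1*3937)) = 1/((-9 - 13) + (2697 - 1*3937)) = 1/(-22 + (2697 - 3937)) = 1/(-22 - 1240) = 1/(-1262) = -1/1262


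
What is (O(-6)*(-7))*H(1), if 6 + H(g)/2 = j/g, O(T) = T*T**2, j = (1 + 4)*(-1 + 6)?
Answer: 57456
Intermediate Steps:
j = 25 (j = 5*5 = 25)
O(T) = T**3
H(g) = -12 + 50/g (H(g) = -12 + 2*(25/g) = -12 + 50/g)
(O(-6)*(-7))*H(1) = ((-6)**3*(-7))*(-12 + 50/1) = (-216*(-7))*(-12 + 50*1) = 1512*(-12 + 50) = 1512*38 = 57456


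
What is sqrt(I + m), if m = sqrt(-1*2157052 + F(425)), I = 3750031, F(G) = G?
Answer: sqrt(3750031 + I*sqrt(2156627)) ≈ 1936.5 + 0.379*I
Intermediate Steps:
m = I*sqrt(2156627) (m = sqrt(-1*2157052 + 425) = sqrt(-2157052 + 425) = sqrt(-2156627) = I*sqrt(2156627) ≈ 1468.5*I)
sqrt(I + m) = sqrt(3750031 + I*sqrt(2156627))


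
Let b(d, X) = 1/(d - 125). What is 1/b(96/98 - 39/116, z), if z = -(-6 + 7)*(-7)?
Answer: -706843/5684 ≈ -124.36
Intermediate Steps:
z = 7 (z = -(-7) = -1*(-7) = 7)
b(d, X) = 1/(-125 + d)
1/b(96/98 - 39/116, z) = 1/(1/(-125 + (96/98 - 39/116))) = 1/(1/(-125 + (96*(1/98) - 39*1/116))) = 1/(1/(-125 + (48/49 - 39/116))) = 1/(1/(-125 + 3657/5684)) = 1/(1/(-706843/5684)) = 1/(-5684/706843) = -706843/5684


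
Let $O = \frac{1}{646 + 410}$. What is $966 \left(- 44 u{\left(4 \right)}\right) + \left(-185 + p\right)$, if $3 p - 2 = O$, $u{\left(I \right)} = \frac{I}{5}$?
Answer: $- \frac{541530523}{15840} \approx -34188.0$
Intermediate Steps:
$u{\left(I \right)} = \frac{I}{5}$ ($u{\left(I \right)} = I \frac{1}{5} = \frac{I}{5}$)
$O = \frac{1}{1056} \approx 0.00094697$
$p = \frac{2113}{3168}$ ($p = \frac{2}{3} + \frac{1}{3} \cdot \frac{1}{1056} = \frac{2}{3} + \frac{1}{3168} = \frac{2113}{3168} \approx 0.66698$)
$966 \left(- 44 u{\left(4 \right)}\right) + \left(-185 + p\right) = 966 \left(- 44 \cdot \frac{1}{5} \cdot 4\right) + \left(-185 + \frac{2113}{3168}\right) = 966 \left(\left(-44\right) \frac{4}{5}\right) - \frac{583967}{3168} = 966 \left(- \frac{176}{5}\right) - \frac{583967}{3168} = - \frac{170016}{5} - \frac{583967}{3168} = - \frac{541530523}{15840}$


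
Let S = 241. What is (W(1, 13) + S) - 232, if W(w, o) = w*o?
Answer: 22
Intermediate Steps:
W(w, o) = o*w
(W(1, 13) + S) - 232 = (13*1 + 241) - 232 = (13 + 241) - 232 = 254 - 232 = 22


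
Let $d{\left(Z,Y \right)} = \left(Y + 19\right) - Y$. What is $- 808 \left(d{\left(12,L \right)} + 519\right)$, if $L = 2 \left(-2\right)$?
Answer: $-434704$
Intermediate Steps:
$L = -4$
$d{\left(Z,Y \right)} = 19$ ($d{\left(Z,Y \right)} = \left(19 + Y\right) - Y = 19$)
$- 808 \left(d{\left(12,L \right)} + 519\right) = - 808 \left(19 + 519\right) = \left(-808\right) 538 = -434704$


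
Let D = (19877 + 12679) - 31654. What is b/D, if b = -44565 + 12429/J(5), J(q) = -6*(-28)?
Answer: -2491497/50512 ≈ -49.325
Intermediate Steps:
J(q) = 168
b = -2491497/56 (b = -44565 + 12429/168 = -44565 + 12429*(1/168) = -44565 + 4143/56 = -2491497/56 ≈ -44491.)
D = 902 (D = 32556 - 31654 = 902)
b/D = -2491497/56/902 = -2491497/56*1/902 = -2491497/50512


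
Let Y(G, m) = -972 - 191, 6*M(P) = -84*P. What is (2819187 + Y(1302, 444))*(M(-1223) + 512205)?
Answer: 1491656189848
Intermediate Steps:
M(P) = -14*P (M(P) = (-84*P)/6 = -14*P)
Y(G, m) = -1163
(2819187 + Y(1302, 444))*(M(-1223) + 512205) = (2819187 - 1163)*(-14*(-1223) + 512205) = 2818024*(17122 + 512205) = 2818024*529327 = 1491656189848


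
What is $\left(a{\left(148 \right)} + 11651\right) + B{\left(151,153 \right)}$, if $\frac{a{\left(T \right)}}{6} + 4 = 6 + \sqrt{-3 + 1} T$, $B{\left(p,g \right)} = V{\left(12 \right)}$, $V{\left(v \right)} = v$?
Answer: $11675 + 888 i \sqrt{2} \approx 11675.0 + 1255.8 i$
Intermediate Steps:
$B{\left(p,g \right)} = 12$
$a{\left(T \right)} = 12 + 6 i T \sqrt{2}$ ($a{\left(T \right)} = -24 + 6 \left(6 + \sqrt{-3 + 1} T\right) = -24 + 6 \left(6 + \sqrt{-2} T\right) = -24 + 6 \left(6 + i \sqrt{2} T\right) = -24 + 6 \left(6 + i T \sqrt{2}\right) = -24 + \left(36 + 6 i T \sqrt{2}\right) = 12 + 6 i T \sqrt{2}$)
$\left(a{\left(148 \right)} + 11651\right) + B{\left(151,153 \right)} = \left(\left(12 + 6 i 148 \sqrt{2}\right) + 11651\right) + 12 = \left(\left(12 + 888 i \sqrt{2}\right) + 11651\right) + 12 = \left(11663 + 888 i \sqrt{2}\right) + 12 = 11675 + 888 i \sqrt{2}$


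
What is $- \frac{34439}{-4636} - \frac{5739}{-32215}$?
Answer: $\frac{1136058389}{149348740} \approx 7.6068$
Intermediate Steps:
$- \frac{34439}{-4636} - \frac{5739}{-32215} = \left(-34439\right) \left(- \frac{1}{4636}\right) - - \frac{5739}{32215} = \frac{34439}{4636} + \frac{5739}{32215} = \frac{1136058389}{149348740}$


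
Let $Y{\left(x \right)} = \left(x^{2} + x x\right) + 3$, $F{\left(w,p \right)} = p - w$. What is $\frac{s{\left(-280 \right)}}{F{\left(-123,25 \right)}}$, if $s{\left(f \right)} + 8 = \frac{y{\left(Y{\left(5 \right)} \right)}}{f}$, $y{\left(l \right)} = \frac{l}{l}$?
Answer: $- \frac{2241}{41440} \approx -0.054078$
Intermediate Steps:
$Y{\left(x \right)} = 3 + 2 x^{2}$ ($Y{\left(x \right)} = \left(x^{2} + x^{2}\right) + 3 = 2 x^{2} + 3 = 3 + 2 x^{2}$)
$y{\left(l \right)} = 1$
$s{\left(f \right)} = -8 + \frac{1}{f}$ ($s{\left(f \right)} = -8 + 1 \frac{1}{f} = -8 + \frac{1}{f}$)
$\frac{s{\left(-280 \right)}}{F{\left(-123,25 \right)}} = \frac{-8 + \frac{1}{-280}}{25 - -123} = \frac{-8 - \frac{1}{280}}{25 + 123} = - \frac{2241}{280 \cdot 148} = \left(- \frac{2241}{280}\right) \frac{1}{148} = - \frac{2241}{41440}$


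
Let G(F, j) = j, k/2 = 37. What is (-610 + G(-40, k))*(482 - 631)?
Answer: 79864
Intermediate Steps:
k = 74 (k = 2*37 = 74)
(-610 + G(-40, k))*(482 - 631) = (-610 + 74)*(482 - 631) = -536*(-149) = 79864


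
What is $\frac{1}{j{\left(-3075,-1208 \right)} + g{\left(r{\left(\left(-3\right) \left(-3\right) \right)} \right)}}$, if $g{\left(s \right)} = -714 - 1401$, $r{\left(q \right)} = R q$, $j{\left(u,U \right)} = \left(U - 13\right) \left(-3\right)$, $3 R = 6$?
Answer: $\frac{1}{1548} \approx 0.000646$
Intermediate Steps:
$R = 2$ ($R = \frac{1}{3} \cdot 6 = 2$)
$j{\left(u,U \right)} = 39 - 3 U$ ($j{\left(u,U \right)} = \left(-13 + U\right) \left(-3\right) = 39 - 3 U$)
$r{\left(q \right)} = 2 q$
$g{\left(s \right)} = -2115$ ($g{\left(s \right)} = -714 - 1401 = -2115$)
$\frac{1}{j{\left(-3075,-1208 \right)} + g{\left(r{\left(\left(-3\right) \left(-3\right) \right)} \right)}} = \frac{1}{\left(39 - -3624\right) - 2115} = \frac{1}{\left(39 + 3624\right) - 2115} = \frac{1}{3663 - 2115} = \frac{1}{1548}$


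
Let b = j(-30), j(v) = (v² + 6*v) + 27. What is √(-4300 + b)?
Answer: I*√3553 ≈ 59.607*I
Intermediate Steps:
j(v) = 27 + v² + 6*v
b = 747 (b = 27 + (-30)² + 6*(-30) = 27 + 900 - 180 = 747)
√(-4300 + b) = √(-4300 + 747) = √(-3553) = I*√3553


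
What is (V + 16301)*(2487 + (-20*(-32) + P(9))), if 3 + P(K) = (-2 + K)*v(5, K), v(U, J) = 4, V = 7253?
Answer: 74242208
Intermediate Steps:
P(K) = -11 + 4*K (P(K) = -3 + (-2 + K)*4 = -3 + (-8 + 4*K) = -11 + 4*K)
(V + 16301)*(2487 + (-20*(-32) + P(9))) = (7253 + 16301)*(2487 + (-20*(-32) + (-11 + 4*9))) = 23554*(2487 + (640 + (-11 + 36))) = 23554*(2487 + (640 + 25)) = 23554*(2487 + 665) = 23554*3152 = 74242208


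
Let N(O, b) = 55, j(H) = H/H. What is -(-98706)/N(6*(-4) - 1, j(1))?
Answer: 98706/55 ≈ 1794.7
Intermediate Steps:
j(H) = 1
-(-98706)/N(6*(-4) - 1, j(1)) = -(-98706)/55 = -1*(-98706/55) = 98706/55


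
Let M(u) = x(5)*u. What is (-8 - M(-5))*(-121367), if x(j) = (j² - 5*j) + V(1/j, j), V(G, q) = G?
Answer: 849569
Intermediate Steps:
x(j) = 1/j + j² - 5*j (x(j) = (j² - 5*j) + 1/j = 1/j + j² - 5*j)
M(u) = u/5 (M(u) = ((1 + 5²*(-5 + 5))/5)*u = ((1 + 25*0)/5)*u = ((1 + 0)/5)*u = ((⅕)*1)*u = u/5)
(-8 - M(-5))*(-121367) = (-8 - (-5)/5)*(-121367) = (-8 - 1*(-1))*(-121367) = (-8 + 1)*(-121367) = -7*(-121367) = 849569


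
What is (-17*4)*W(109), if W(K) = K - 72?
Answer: -2516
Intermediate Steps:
W(K) = -72 + K
(-17*4)*W(109) = (-17*4)*(-72 + 109) = -68*37 = -2516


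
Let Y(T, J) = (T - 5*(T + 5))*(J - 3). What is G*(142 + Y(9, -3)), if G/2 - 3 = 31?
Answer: 34544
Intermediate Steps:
G = 68 (G = 6 + 2*31 = 6 + 62 = 68)
Y(T, J) = (-25 - 4*T)*(-3 + J) (Y(T, J) = (T - 5*(5 + T))*(-3 + J) = (T + (-25 - 5*T))*(-3 + J) = (-25 - 4*T)*(-3 + J))
G*(142 + Y(9, -3)) = 68*(142 + (75 - 25*(-3) + 12*9 - 4*(-3)*9)) = 68*(142 + (75 + 75 + 108 + 108)) = 68*(142 + 366) = 68*508 = 34544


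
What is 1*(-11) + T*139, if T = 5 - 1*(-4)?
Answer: 1240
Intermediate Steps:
T = 9 (T = 5 + 4 = 9)
1*(-11) + T*139 = 1*(-11) + 9*139 = -11 + 1251 = 1240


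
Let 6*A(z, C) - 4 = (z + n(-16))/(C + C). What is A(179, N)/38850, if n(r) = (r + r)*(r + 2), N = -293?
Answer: 1717/136596600 ≈ 1.2570e-5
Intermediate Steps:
n(r) = 2*r*(2 + r) (n(r) = (2*r)*(2 + r) = 2*r*(2 + r))
A(z, C) = 2/3 + (448 + z)/(12*C) (A(z, C) = 2/3 + ((z + 2*(-16)*(2 - 16))/(C + C))/6 = 2/3 + ((z + 2*(-16)*(-14))/((2*C)))/6 = 2/3 + ((z + 448)*(1/(2*C)))/6 = 2/3 + ((448 + z)*(1/(2*C)))/6 = 2/3 + ((448 + z)/(2*C))/6 = 2/3 + (448 + z)/(12*C))
A(179, N)/38850 = ((1/12)*(448 + 179 + 8*(-293))/(-293))/38850 = ((1/12)*(-1/293)*(448 + 179 - 2344))*(1/38850) = ((1/12)*(-1/293)*(-1717))*(1/38850) = (1717/3516)*(1/38850) = 1717/136596600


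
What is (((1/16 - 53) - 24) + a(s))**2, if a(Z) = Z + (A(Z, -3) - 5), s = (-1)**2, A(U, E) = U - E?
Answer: 1515361/256 ≈ 5919.4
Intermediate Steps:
s = 1
a(Z) = -2 + 2*Z (a(Z) = Z + ((Z - 1*(-3)) - 5) = Z + ((Z + 3) - 5) = Z + ((3 + Z) - 5) = Z + (-2 + Z) = -2 + 2*Z)
(((1/16 - 53) - 24) + a(s))**2 = (((1/16 - 53) - 24) + (-2 + 2*1))**2 = (((1/16 - 53) - 24) + (-2 + 2))**2 = ((-847/16 - 24) + 0)**2 = (-1231/16 + 0)**2 = (-1231/16)**2 = 1515361/256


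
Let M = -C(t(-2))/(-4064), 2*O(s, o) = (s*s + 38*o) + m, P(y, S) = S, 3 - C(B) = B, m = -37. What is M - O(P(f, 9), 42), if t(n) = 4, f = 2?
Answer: -3332481/4064 ≈ -820.00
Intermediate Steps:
C(B) = 3 - B
O(s, o) = -37/2 + s²/2 + 19*o (O(s, o) = ((s*s + 38*o) - 37)/2 = ((s² + 38*o) - 37)/2 = (-37 + s² + 38*o)/2 = -37/2 + s²/2 + 19*o)
M = -1/4064 (M = -(3 - 1*4)/(-4064) = -(3 - 4)*(-1)/4064 = -(-1)*(-1)/4064 = -1*1/4064 = -1/4064 ≈ -0.00024606)
M - O(P(f, 9), 42) = -1/4064 - (-37/2 + (½)*9² + 19*42) = -1/4064 - (-37/2 + (½)*81 + 798) = -1/4064 - (-37/2 + 81/2 + 798) = -1/4064 - 1*820 = -1/4064 - 820 = -3332481/4064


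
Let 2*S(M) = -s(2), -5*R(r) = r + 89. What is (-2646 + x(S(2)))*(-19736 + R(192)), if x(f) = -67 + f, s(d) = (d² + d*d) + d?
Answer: 268975998/5 ≈ 5.3795e+7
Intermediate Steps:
s(d) = d + 2*d² (s(d) = (d² + d²) + d = 2*d² + d = d + 2*d²)
R(r) = -89/5 - r/5 (R(r) = -(r + 89)/5 = -(89 + r)/5 = -89/5 - r/5)
S(M) = -5 (S(M) = (-2*(1 + 2*2))/2 = (-2*(1 + 4))/2 = (-2*5)/2 = (-1*10)/2 = (½)*(-10) = -5)
(-2646 + x(S(2)))*(-19736 + R(192)) = (-2646 + (-67 - 5))*(-19736 + (-89/5 - ⅕*192)) = (-2646 - 72)*(-19736 + (-89/5 - 192/5)) = -2718*(-19736 - 281/5) = -2718*(-98961/5) = 268975998/5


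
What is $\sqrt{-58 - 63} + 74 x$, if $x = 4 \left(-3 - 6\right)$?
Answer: $-2664 + 11 i \approx -2664.0 + 11.0 i$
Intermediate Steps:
$x = -36$ ($x = 4 \left(-9\right) = -36$)
$\sqrt{-58 - 63} + 74 x = \sqrt{-58 - 63} + 74 \left(-36\right) = \sqrt{-121} - 2664 = 11 i - 2664 = -2664 + 11 i$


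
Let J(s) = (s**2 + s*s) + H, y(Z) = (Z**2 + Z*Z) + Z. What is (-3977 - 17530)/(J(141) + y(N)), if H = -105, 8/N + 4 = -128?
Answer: -23421123/43186415 ≈ -0.54233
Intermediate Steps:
N = -2/33 (N = 8/(-4 - 128) = 8/(-132) = 8*(-1/132) = -2/33 ≈ -0.060606)
y(Z) = Z + 2*Z**2 (y(Z) = (Z**2 + Z**2) + Z = 2*Z**2 + Z = Z + 2*Z**2)
J(s) = -105 + 2*s**2 (J(s) = (s**2 + s*s) - 105 = (s**2 + s**2) - 105 = 2*s**2 - 105 = -105 + 2*s**2)
(-3977 - 17530)/(J(141) + y(N)) = (-3977 - 17530)/((-105 + 2*141**2) - 2*(1 + 2*(-2/33))/33) = -21507/((-105 + 2*19881) - 2*(1 - 4/33)/33) = -21507/((-105 + 39762) - 2/33*29/33) = -21507/(39657 - 58/1089) = -21507/43186415/1089 = -21507*1089/43186415 = -23421123/43186415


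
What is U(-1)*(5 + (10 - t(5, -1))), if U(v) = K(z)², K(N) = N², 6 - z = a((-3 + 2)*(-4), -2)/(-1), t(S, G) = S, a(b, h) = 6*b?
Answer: 8100000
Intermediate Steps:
z = 30 (z = 6 - 6*((-3 + 2)*(-4))/(-1) = 6 - 6*(-1*(-4))*(-1) = 6 - 6*4*(-1) = 6 - 24*(-1) = 6 - 1*(-24) = 6 + 24 = 30)
U(v) = 810000 (U(v) = (30²)² = 900² = 810000)
U(-1)*(5 + (10 - t(5, -1))) = 810000*(5 + (10 - 1*5)) = 810000*(5 + (10 - 5)) = 810000*(5 + 5) = 810000*10 = 8100000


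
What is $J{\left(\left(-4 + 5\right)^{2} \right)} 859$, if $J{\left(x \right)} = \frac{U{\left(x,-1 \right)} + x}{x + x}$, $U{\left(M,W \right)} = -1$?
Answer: $0$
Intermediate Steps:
$J{\left(x \right)} = \frac{-1 + x}{2 x}$ ($J{\left(x \right)} = \frac{-1 + x}{x + x} = \frac{-1 + x}{2 x}$)
$J{\left(\left(-4 + 5\right)^{2} \right)} 859 = \frac{-1 + \left(-4 + 5\right)^{2}}{2 \left(-4 + 5\right)^{2}} \cdot 859 = \frac{-1 + 1^{2}}{2 \cdot 1^{2}} \cdot 859 = \frac{-1 + 1}{2 \cdot 1} \cdot 859 = \frac{1}{2} \cdot 1 \cdot 0 \cdot 859 = 0 \cdot 859 = 0$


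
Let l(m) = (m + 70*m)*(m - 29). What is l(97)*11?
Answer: 5151476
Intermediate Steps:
l(m) = 71*m*(-29 + m) (l(m) = (71*m)*(-29 + m) = 71*m*(-29 + m))
l(97)*11 = (71*97*(-29 + 97))*11 = (71*97*68)*11 = 468316*11 = 5151476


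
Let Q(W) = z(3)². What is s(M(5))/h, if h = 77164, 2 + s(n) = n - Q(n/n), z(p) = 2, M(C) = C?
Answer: -1/77164 ≈ -1.2959e-5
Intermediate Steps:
Q(W) = 4 (Q(W) = 2² = 4)
s(n) = -6 + n (s(n) = -2 + (n - 1*4) = -2 + (n - 4) = -2 + (-4 + n) = -6 + n)
s(M(5))/h = (-6 + 5)/77164 = -1*1/77164 = -1/77164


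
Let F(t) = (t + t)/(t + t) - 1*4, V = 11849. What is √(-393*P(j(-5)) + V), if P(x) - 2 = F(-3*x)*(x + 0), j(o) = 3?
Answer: 10*√146 ≈ 120.83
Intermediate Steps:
F(t) = -3 (F(t) = (2*t)/((2*t)) - 4 = (2*t)*(1/(2*t)) - 4 = 1 - 4 = -3)
P(x) = 2 - 3*x (P(x) = 2 - 3*(x + 0) = 2 - 3*x)
√(-393*P(j(-5)) + V) = √(-393*(2 - 3*3) + 11849) = √(-393*(2 - 9) + 11849) = √(-393*(-7) + 11849) = √(2751 + 11849) = √14600 = 10*√146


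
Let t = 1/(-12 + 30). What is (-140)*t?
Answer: -70/9 ≈ -7.7778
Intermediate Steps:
t = 1/18 ≈ 0.055556
(-140)*t = -140*(1/18) = -28*5*(1/18) = -140*1/18 = -70/9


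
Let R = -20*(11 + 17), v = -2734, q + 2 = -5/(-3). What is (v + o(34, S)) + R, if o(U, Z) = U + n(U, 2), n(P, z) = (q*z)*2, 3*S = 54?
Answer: -9784/3 ≈ -3261.3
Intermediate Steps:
q = -⅓ (q = -2 - 5/(-3) = -2 - 5*(-⅓) = -2 + 5/3 = -⅓ ≈ -0.33333)
S = 18 (S = (⅓)*54 = 18)
n(P, z) = -2*z/3 (n(P, z) = -z/3*2 = -2*z/3)
o(U, Z) = -4/3 + U (o(U, Z) = U - ⅔*2 = U - 4/3 = -4/3 + U)
R = -560 (R = -20*28 = -560)
(v + o(34, S)) + R = (-2734 + (-4/3 + 34)) - 560 = (-2734 + 98/3) - 560 = -8104/3 - 560 = -9784/3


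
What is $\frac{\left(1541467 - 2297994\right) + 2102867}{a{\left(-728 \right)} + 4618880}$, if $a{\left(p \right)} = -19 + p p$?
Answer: $\frac{269268}{1029769} \approx 0.26148$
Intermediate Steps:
$a{\left(p \right)} = -19 + p^{2}$
$\frac{\left(1541467 - 2297994\right) + 2102867}{a{\left(-728 \right)} + 4618880} = \frac{\left(1541467 - 2297994\right) + 2102867}{\left(-19 + \left(-728\right)^{2}\right) + 4618880} = \frac{\left(1541467 - 2297994\right) + 2102867}{\left(-19 + 529984\right) + 4618880} = \frac{-756527 + 2102867}{529965 + 4618880} = \frac{1346340}{5148845} = 1346340 \cdot \frac{1}{5148845} = \frac{269268}{1029769}$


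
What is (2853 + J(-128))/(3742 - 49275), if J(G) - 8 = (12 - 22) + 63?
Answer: -2914/45533 ≈ -0.063998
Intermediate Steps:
J(G) = 61 (J(G) = 8 + ((12 - 22) + 63) = 8 + (-10 + 63) = 8 + 53 = 61)
(2853 + J(-128))/(3742 - 49275) = (2853 + 61)/(3742 - 49275) = 2914/(-45533) = 2914*(-1/45533) = -2914/45533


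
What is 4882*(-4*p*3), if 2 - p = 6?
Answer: 234336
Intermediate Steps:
p = -4 (p = 2 - 1*6 = 2 - 6 = -4)
4882*(-4*p*3) = 4882*(-4*(-4)*3) = 4882*(16*3) = 4882*48 = 234336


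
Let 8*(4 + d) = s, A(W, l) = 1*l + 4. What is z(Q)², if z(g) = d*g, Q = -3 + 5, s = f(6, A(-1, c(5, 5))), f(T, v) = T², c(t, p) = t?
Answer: 1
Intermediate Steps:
A(W, l) = 4 + l (A(W, l) = l + 4 = 4 + l)
s = 36 (s = 6² = 36)
d = ½ (d = -4 + (⅛)*36 = -4 + 9/2 = ½ ≈ 0.50000)
Q = 2
z(g) = g/2
z(Q)² = ((½)*2)² = 1² = 1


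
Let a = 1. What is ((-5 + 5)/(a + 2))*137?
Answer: 0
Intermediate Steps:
((-5 + 5)/(a + 2))*137 = ((-5 + 5)/(1 + 2))*137 = (0/3)*137 = (0*(⅓))*137 = 0*137 = 0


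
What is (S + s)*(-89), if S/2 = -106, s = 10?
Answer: 17978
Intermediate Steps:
S = -212 (S = 2*(-106) = -212)
(S + s)*(-89) = (-212 + 10)*(-89) = -202*(-89) = 17978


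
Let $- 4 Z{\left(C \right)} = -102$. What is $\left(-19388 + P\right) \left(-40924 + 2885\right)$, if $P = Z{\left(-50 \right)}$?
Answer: $\frac{1473060275}{2} \approx 7.3653 \cdot 10^{8}$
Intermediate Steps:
$Z{\left(C \right)} = \frac{51}{2}$ ($Z{\left(C \right)} = \left(- \frac{1}{4}\right) \left(-102\right) = \frac{51}{2}$)
$P = \frac{51}{2} \approx 25.5$
$\left(-19388 + P\right) \left(-40924 + 2885\right) = \left(-19388 + \frac{51}{2}\right) \left(-40924 + 2885\right) = \left(- \frac{38725}{2}\right) \left(-38039\right) = \frac{1473060275}{2}$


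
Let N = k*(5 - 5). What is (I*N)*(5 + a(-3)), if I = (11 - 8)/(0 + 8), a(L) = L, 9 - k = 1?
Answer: 0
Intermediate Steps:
k = 8 (k = 9 - 1*1 = 9 - 1 = 8)
I = 3/8 ≈ 0.37500
N = 0 (N = 8*(5 - 5) = 8*0 = 0)
(I*N)*(5 + a(-3)) = ((3/8)*0)*(5 - 3) = 0*2 = 0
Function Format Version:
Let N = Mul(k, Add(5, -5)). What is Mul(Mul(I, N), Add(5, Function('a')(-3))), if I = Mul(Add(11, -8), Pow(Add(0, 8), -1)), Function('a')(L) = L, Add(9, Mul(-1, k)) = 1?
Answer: 0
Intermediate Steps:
k = 8 (k = Add(9, Mul(-1, 1)) = Add(9, -1) = 8)
I = Rational(3, 8) (I = Mul(3, Pow(8, -1)) = Mul(3, Rational(1, 8)) = Rational(3, 8) ≈ 0.37500)
N = 0 (N = Mul(8, Add(5, -5)) = Mul(8, 0) = 0)
Mul(Mul(I, N), Add(5, Function('a')(-3))) = Mul(Mul(Rational(3, 8), 0), Add(5, -3)) = Mul(0, 2) = 0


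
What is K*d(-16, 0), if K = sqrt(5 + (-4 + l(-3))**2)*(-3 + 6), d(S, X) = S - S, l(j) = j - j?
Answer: 0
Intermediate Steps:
l(j) = 0
d(S, X) = 0
K = 3*sqrt(21) (K = sqrt(5 + (-4 + 0)**2)*(-3 + 6) = sqrt(5 + (-4)**2)*3 = sqrt(5 + 16)*3 = sqrt(21)*3 = 3*sqrt(21) ≈ 13.748)
K*d(-16, 0) = (3*sqrt(21))*0 = 0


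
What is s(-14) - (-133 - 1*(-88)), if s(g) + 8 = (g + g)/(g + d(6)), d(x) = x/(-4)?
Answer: 1203/31 ≈ 38.806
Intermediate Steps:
d(x) = -x/4 (d(x) = x*(-¼) = -x/4)
s(g) = -8 + 2*g/(-3/2 + g) (s(g) = -8 + (g + g)/(g - ¼*6) = -8 + (2*g)/(g - 3/2) = -8 + (2*g)/(-3/2 + g) = -8 + 2*g/(-3/2 + g))
s(-14) - (-133 - 1*(-88)) = 12*(2 - 1*(-14))/(-3 + 2*(-14)) - (-133 - 1*(-88)) = 12*(2 + 14)/(-3 - 28) - (-133 + 88) = 12*16/(-31) - 1*(-45) = 12*(-1/31)*16 + 45 = -192/31 + 45 = 1203/31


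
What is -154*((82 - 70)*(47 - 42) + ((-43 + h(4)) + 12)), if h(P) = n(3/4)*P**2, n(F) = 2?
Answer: -9394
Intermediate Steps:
h(P) = 2*P**2
-154*((82 - 70)*(47 - 42) + ((-43 + h(4)) + 12)) = -154*((82 - 70)*(47 - 42) + ((-43 + 2*4**2) + 12)) = -154*(12*5 + ((-43 + 2*16) + 12)) = -154*(60 + ((-43 + 32) + 12)) = -154*(60 + (-11 + 12)) = -154*(60 + 1) = -154*61 = -9394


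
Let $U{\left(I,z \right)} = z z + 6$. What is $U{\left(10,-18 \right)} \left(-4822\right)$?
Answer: $-1591260$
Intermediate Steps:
$U{\left(I,z \right)} = 6 + z^{2}$ ($U{\left(I,z \right)} = z^{2} + 6 = 6 + z^{2}$)
$U{\left(10,-18 \right)} \left(-4822\right) = \left(6 + \left(-18\right)^{2}\right) \left(-4822\right) = \left(6 + 324\right) \left(-4822\right) = 330 \left(-4822\right) = -1591260$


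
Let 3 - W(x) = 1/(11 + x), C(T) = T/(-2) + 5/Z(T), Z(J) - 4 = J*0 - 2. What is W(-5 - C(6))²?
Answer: 1369/169 ≈ 8.1006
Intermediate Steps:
Z(J) = 2 (Z(J) = 4 + (J*0 - 2) = 4 + (0 - 2) = 4 - 2 = 2)
C(T) = 5/2 - T/2 (C(T) = T/(-2) + 5/2 = T*(-½) + 5*(½) = -T/2 + 5/2 = 5/2 - T/2)
W(x) = 3 - 1/(11 + x)
W(-5 - C(6))² = ((32 + 3*(-5 - (5/2 - ½*6)))/(11 + (-5 - (5/2 - ½*6))))² = ((32 + 3*(-5 - (5/2 - 3)))/(11 + (-5 - (5/2 - 3))))² = ((32 + 3*(-5 - 1*(-½)))/(11 + (-5 - 1*(-½))))² = ((32 + 3*(-5 + ½))/(11 + (-5 + ½)))² = ((32 + 3*(-9/2))/(11 - 9/2))² = ((32 - 27/2)/(13/2))² = ((2/13)*(37/2))² = (37/13)² = 1369/169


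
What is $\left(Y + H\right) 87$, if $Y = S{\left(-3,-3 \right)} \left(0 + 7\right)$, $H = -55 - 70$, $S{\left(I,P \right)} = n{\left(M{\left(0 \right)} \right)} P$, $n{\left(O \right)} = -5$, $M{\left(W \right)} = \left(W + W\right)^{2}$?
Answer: $-1740$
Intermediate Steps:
$M{\left(W \right)} = 4 W^{2}$ ($M{\left(W \right)} = \left(2 W\right)^{2} = 4 W^{2}$)
$S{\left(I,P \right)} = - 5 P$
$H = -125$ ($H = -55 - 70 = -125$)
$Y = 105$ ($Y = \left(-5\right) \left(-3\right) \left(0 + 7\right) = 15 \cdot 7 = 105$)
$\left(Y + H\right) 87 = \left(105 - 125\right) 87 = \left(-20\right) 87 = -1740$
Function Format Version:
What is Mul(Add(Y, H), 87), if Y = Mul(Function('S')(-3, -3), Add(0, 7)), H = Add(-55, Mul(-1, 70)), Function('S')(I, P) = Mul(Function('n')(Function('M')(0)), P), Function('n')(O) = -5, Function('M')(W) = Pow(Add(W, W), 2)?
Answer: -1740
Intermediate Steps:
Function('M')(W) = Mul(4, Pow(W, 2)) (Function('M')(W) = Pow(Mul(2, W), 2) = Mul(4, Pow(W, 2)))
Function('S')(I, P) = Mul(-5, P)
H = -125 (H = Add(-55, -70) = -125)
Y = 105 (Y = Mul(Mul(-5, -3), Add(0, 7)) = Mul(15, 7) = 105)
Mul(Add(Y, H), 87) = Mul(Add(105, -125), 87) = Mul(-20, 87) = -1740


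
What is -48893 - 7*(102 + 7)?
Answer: -49656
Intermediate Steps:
-48893 - 7*(102 + 7) = -48893 - 7*109 = -48893 - 1*763 = -48893 - 763 = -49656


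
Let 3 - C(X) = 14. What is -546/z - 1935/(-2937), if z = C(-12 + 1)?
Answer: 49239/979 ≈ 50.295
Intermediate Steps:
C(X) = -11 (C(X) = 3 - 1*14 = 3 - 14 = -11)
z = -11
-546/z - 1935/(-2937) = -546/(-11) - 1935/(-2937) = -546*(-1/11) - 1935*(-1/2937) = 546/11 + 645/979 = 49239/979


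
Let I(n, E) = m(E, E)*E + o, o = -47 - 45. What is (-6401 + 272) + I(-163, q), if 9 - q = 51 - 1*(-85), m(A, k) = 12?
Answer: -7745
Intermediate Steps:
q = -127 (q = 9 - (51 - 1*(-85)) = 9 - (51 + 85) = 9 - 1*136 = 9 - 136 = -127)
o = -92
I(n, E) = -92 + 12*E (I(n, E) = 12*E - 92 = -92 + 12*E)
(-6401 + 272) + I(-163, q) = (-6401 + 272) + (-92 + 12*(-127)) = -6129 + (-92 - 1524) = -6129 - 1616 = -7745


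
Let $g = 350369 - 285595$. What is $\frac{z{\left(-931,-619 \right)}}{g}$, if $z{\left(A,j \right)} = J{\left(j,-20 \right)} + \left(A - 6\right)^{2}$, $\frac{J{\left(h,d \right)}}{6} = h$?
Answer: $\frac{874255}{64774} \approx 13.497$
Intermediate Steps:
$g = 64774$
$J{\left(h,d \right)} = 6 h$
$z{\left(A,j \right)} = \left(-6 + A\right)^{2} + 6 j$ ($z{\left(A,j \right)} = 6 j + \left(A - 6\right)^{2} = 6 j + \left(-6 + A\right)^{2} = \left(-6 + A\right)^{2} + 6 j$)
$\frac{z{\left(-931,-619 \right)}}{g} = \frac{\left(-6 - 931\right)^{2} + 6 \left(-619\right)}{64774} = \left(\left(-937\right)^{2} - 3714\right) \frac{1}{64774} = \left(877969 - 3714\right) \frac{1}{64774} = 874255 \cdot \frac{1}{64774} = \frac{874255}{64774}$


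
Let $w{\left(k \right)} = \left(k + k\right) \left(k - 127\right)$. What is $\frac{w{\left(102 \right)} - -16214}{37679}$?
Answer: $\frac{11114}{37679} \approx 0.29497$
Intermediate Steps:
$w{\left(k \right)} = 2 k \left(-127 + k\right)$
$\frac{w{\left(102 \right)} - -16214}{37679} = \frac{2 \cdot 102 \left(-127 + 102\right) - -16214}{37679} = \left(2 \cdot 102 \left(-25\right) + 16214\right) \frac{1}{37679} = \left(-5100 + 16214\right) \frac{1}{37679} = 11114 \cdot \frac{1}{37679} = \frac{11114}{37679}$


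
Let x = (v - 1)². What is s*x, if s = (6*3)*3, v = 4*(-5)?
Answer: 23814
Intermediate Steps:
v = -20
s = 54 (s = 18*3 = 54)
x = 441 (x = (-20 - 1)² = (-21)² = 441)
s*x = 54*441 = 23814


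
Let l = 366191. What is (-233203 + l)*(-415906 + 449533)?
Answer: 4471987476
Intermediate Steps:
(-233203 + l)*(-415906 + 449533) = (-233203 + 366191)*(-415906 + 449533) = 132988*33627 = 4471987476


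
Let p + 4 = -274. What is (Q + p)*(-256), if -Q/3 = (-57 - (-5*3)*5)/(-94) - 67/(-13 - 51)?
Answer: 3375772/47 ≈ 71825.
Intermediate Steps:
p = -278 (p = -4 - 274 = -278)
Q = -7719/3008 (Q = -3*((-57 - (-5*3)*5)/(-94) - 67/(-13 - 51)) = -3*((-57 - (-15)*5)*(-1/94) - 67/(-64)) = -3*((-57 - 1*(-75))*(-1/94) - 67*(-1/64)) = -3*((-57 + 75)*(-1/94) + 67/64) = -3*(18*(-1/94) + 67/64) = -3*(-9/47 + 67/64) = -3*2573/3008 = -7719/3008 ≈ -2.5662)
(Q + p)*(-256) = (-7719/3008 - 278)*(-256) = -843943/3008*(-256) = 3375772/47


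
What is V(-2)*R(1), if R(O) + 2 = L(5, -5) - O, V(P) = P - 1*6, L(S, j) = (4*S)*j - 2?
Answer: 840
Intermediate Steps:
L(S, j) = -2 + 4*S*j (L(S, j) = 4*S*j - 2 = -2 + 4*S*j)
V(P) = -6 + P (V(P) = P - 6 = -6 + P)
R(O) = -104 - O (R(O) = -2 + ((-2 + 4*5*(-5)) - O) = -2 + ((-2 - 100) - O) = -2 + (-102 - O) = -104 - O)
V(-2)*R(1) = (-6 - 2)*(-104 - 1*1) = -8*(-104 - 1) = -8*(-105) = 840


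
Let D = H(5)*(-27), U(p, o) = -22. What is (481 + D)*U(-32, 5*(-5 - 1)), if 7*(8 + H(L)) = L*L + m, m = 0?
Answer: -92488/7 ≈ -13213.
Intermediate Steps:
H(L) = -8 + L²/7 (H(L) = -8 + (L*L + 0)/7 = -8 + (L² + 0)/7 = -8 + L²/7)
D = 837/7 (D = (-8 + (⅐)*5²)*(-27) = (-8 + (⅐)*25)*(-27) = (-8 + 25/7)*(-27) = -31/7*(-27) = 837/7 ≈ 119.57)
(481 + D)*U(-32, 5*(-5 - 1)) = (481 + 837/7)*(-22) = (4204/7)*(-22) = -92488/7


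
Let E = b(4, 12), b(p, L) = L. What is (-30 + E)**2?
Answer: 324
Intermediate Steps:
E = 12
(-30 + E)**2 = (-30 + 12)**2 = (-18)**2 = 324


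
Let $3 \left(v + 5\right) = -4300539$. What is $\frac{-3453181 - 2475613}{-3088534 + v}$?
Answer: $\frac{2964397}{2261026} \approx 1.3111$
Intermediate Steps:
$v = -1433518$ ($v = -5 + \frac{1}{3} \left(-4300539\right) = -5 - 1433513 = -1433518$)
$\frac{-3453181 - 2475613}{-3088534 + v} = \frac{-3453181 - 2475613}{-3088534 - 1433518} = - \frac{5928794}{-4522052} = \left(-5928794\right) \left(- \frac{1}{4522052}\right) = \frac{2964397}{2261026}$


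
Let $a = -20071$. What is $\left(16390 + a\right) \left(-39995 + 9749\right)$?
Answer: $111335526$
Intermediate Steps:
$\left(16390 + a\right) \left(-39995 + 9749\right) = \left(16390 - 20071\right) \left(-39995 + 9749\right) = \left(-3681\right) \left(-30246\right) = 111335526$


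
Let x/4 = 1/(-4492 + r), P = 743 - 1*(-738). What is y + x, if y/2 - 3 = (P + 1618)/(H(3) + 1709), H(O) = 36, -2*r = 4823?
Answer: 230121116/24093215 ≈ 9.5513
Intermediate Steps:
r = -4823/2 (r = -1/2*4823 = -4823/2 ≈ -2411.5)
P = 1481 (P = 743 + 738 = 1481)
y = 16668/1745 (y = 6 + 2*((1481 + 1618)/(36 + 1709)) = 6 + 2*(3099/1745) = 6 + 6198/1745 = 16668/1745 ≈ 9.5519)
x = -8/13807 (x = 4/(-4492 - 4823/2) = 4/(-13807/2) = 4*(-2/13807) = -8/13807 ≈ -0.00057942)
y + x = 16668/1745 - 8/13807 = 230121116/24093215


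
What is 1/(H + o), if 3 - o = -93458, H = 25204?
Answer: 1/118665 ≈ 8.4271e-6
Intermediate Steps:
o = 93461 (o = 3 - 1*(-93458) = 3 + 93458 = 93461)
1/(H + o) = 1/(25204 + 93461) = 1/118665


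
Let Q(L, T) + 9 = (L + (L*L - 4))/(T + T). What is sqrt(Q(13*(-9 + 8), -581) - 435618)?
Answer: I*sqrt(147050729903)/581 ≈ 660.02*I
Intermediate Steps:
Q(L, T) = -9 + (-4 + L + L**2)/(2*T) (Q(L, T) = -9 + (L + (L*L - 4))/(T + T) = -9 + (L + (L**2 - 4))/((2*T)) = -9 + (L + (-4 + L**2))*(1/(2*T)) = -9 + (-4 + L + L**2)*(1/(2*T)) = -9 + (-4 + L + L**2)/(2*T))
sqrt(Q(13*(-9 + 8), -581) - 435618) = sqrt((1/2)*(-4 + 13*(-9 + 8) + (13*(-9 + 8))**2 - 18*(-581))/(-581) - 435618) = sqrt((1/2)*(-1/581)*(-4 + 13*(-1) + (13*(-1))**2 + 10458) - 435618) = sqrt((1/2)*(-1/581)*(-4 - 13 + (-13)**2 + 10458) - 435618) = sqrt((1/2)*(-1/581)*(-4 - 13 + 169 + 10458) - 435618) = sqrt((1/2)*(-1/581)*10610 - 435618) = sqrt(-5305/581 - 435618) = sqrt(-253099363/581) = I*sqrt(147050729903)/581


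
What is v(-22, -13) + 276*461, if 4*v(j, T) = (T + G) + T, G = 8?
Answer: 254463/2 ≈ 1.2723e+5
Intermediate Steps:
v(j, T) = 2 + T/2 (v(j, T) = ((T + 8) + T)/4 = ((8 + T) + T)/4 = (8 + 2*T)/4 = 2 + T/2)
v(-22, -13) + 276*461 = (2 + (1/2)*(-13)) + 276*461 = (2 - 13/2) + 127236 = -9/2 + 127236 = 254463/2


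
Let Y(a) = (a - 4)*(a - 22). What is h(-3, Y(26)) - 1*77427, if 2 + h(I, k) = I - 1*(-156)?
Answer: -77276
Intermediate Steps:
Y(a) = (-22 + a)*(-4 + a) (Y(a) = (-4 + a)*(-22 + a) = (-22 + a)*(-4 + a))
h(I, k) = 154 + I (h(I, k) = -2 + (I - 1*(-156)) = -2 + (I + 156) = -2 + (156 + I) = 154 + I)
h(-3, Y(26)) - 1*77427 = (154 - 3) - 1*77427 = 151 - 77427 = -77276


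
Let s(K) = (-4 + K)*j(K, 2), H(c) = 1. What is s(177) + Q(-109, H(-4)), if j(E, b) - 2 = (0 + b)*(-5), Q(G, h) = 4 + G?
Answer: -1489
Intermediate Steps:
j(E, b) = 2 - 5*b (j(E, b) = 2 + (0 + b)*(-5) = 2 + b*(-5) = 2 - 5*b)
s(K) = 32 - 8*K (s(K) = (-4 + K)*(2 - 5*2) = (-4 + K)*(2 - 10) = (-4 + K)*(-8) = 32 - 8*K)
s(177) + Q(-109, H(-4)) = (32 - 8*177) + (4 - 109) = (32 - 1416) - 105 = -1384 - 105 = -1489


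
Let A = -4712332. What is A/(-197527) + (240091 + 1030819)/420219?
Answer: 2231250480278/83004598413 ≈ 26.881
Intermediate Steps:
A/(-197527) + (240091 + 1030819)/420219 = -4712332/(-197527) + (240091 + 1030819)/420219 = -4712332*(-1/197527) + 1270910*(1/420219) = 4712332/197527 + 1270910/420219 = 2231250480278/83004598413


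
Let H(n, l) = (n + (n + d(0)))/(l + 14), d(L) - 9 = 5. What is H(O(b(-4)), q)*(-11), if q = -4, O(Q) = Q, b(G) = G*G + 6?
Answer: -319/5 ≈ -63.800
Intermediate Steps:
b(G) = 6 + G**2 (b(G) = G**2 + 6 = 6 + G**2)
d(L) = 14 (d(L) = 9 + 5 = 14)
H(n, l) = (14 + 2*n)/(14 + l) (H(n, l) = (n + (n + 14))/(l + 14) = (n + (14 + n))/(14 + l) = (14 + 2*n)/(14 + l))
H(O(b(-4)), q)*(-11) = (2*(7 + (6 + (-4)**2))/(14 - 4))*(-11) = (2*(7 + (6 + 16))/10)*(-11) = (2*(1/10)*(7 + 22))*(-11) = (2*(1/10)*29)*(-11) = (29/5)*(-11) = -319/5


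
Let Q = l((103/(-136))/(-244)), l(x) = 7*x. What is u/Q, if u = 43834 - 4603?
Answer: 1301841504/721 ≈ 1.8056e+6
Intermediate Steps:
u = 39231
Q = 721/33184 (Q = 7*((103/(-136))/(-244)) = 7*((103*(-1/136))*(-1/244)) = 7*(-103/136*(-1/244)) = 7*(103/33184) = 721/33184 ≈ 0.021727)
u/Q = 39231/(721/33184) = 39231*(33184/721) = 1301841504/721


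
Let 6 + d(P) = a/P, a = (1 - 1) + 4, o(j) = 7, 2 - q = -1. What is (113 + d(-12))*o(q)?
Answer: 2240/3 ≈ 746.67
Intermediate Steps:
q = 3 (q = 2 - 1*(-1) = 2 + 1 = 3)
a = 4 (a = 0 + 4 = 4)
d(P) = -6 + 4/P
(113 + d(-12))*o(q) = (113 + (-6 + 4/(-12)))*7 = (113 + (-6 + 4*(-1/12)))*7 = (113 + (-6 - ⅓))*7 = (113 - 19/3)*7 = (320/3)*7 = 2240/3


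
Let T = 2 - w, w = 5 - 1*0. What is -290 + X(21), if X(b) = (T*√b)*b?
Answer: -290 - 63*√21 ≈ -578.70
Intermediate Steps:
w = 5 (w = 5 + 0 = 5)
T = -3 (T = 2 - 1*5 = 2 - 5 = -3)
X(b) = -3*b^(3/2) (X(b) = (-3*√b)*b = -3*b^(3/2))
-290 + X(21) = -290 - 63*√21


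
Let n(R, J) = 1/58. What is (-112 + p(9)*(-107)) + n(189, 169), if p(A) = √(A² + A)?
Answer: -6495/58 - 321*√10 ≈ -1127.1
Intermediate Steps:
n(R, J) = 1/58
p(A) = √(A + A²)
(-112 + p(9)*(-107)) + n(189, 169) = (-112 + √(9*(1 + 9))*(-107)) + 1/58 = (-112 + √(9*10)*(-107)) + 1/58 = (-112 + √90*(-107)) + 1/58 = (-112 + (3*√10)*(-107)) + 1/58 = (-112 - 321*√10) + 1/58 = -6495/58 - 321*√10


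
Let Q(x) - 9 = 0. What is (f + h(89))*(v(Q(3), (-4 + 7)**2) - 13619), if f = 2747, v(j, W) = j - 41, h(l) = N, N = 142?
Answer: -39437739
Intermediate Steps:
h(l) = 142
Q(x) = 9 (Q(x) = 9 + 0 = 9)
v(j, W) = -41 + j
(f + h(89))*(v(Q(3), (-4 + 7)**2) - 13619) = (2747 + 142)*((-41 + 9) - 13619) = 2889*(-32 - 13619) = 2889*(-13651) = -39437739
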